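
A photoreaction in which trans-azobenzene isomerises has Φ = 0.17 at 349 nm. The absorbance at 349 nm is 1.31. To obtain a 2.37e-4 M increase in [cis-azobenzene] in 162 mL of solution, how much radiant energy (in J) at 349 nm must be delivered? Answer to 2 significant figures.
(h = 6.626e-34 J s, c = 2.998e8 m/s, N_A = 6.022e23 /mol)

81 J

Product: (2.37e-4 M)(0.162 L) = 3.839e-5 mol.
Photons that must be absorbed: 3.839e-5 / 0.17 = 2.258e-4 mol.
Fraction absorbed: 1 − 10^(−1.31) = 0.9510.
Incident photons needed: 2.258e-4 / 0.9510 = 2.374e-4 mol.
Photon energy: hc/λ = 5.692e-19 J; per mole, 3.428e5 J mol⁻¹.
Energy required: 2.374e-4 × 3.428e5 = 81 J.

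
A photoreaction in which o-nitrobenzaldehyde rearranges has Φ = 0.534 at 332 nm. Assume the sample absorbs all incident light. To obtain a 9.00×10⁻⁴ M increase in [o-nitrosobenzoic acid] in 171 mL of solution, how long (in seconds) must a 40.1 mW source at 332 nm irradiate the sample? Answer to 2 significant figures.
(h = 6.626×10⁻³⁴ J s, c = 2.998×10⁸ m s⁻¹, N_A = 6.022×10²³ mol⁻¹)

t ≈ 2600 s

Product: (9.00×10⁻⁴ M)(0.171 L) = 1.539×10⁻⁴ mol.
Photons that must be absorbed: 1.539×10⁻⁴ / 0.534 = 2.882×10⁻⁴ mol.
Photon energy: hc/λ = 5.983×10⁻¹⁹ J; per mole, 3.603×10⁵ J mol⁻¹.
Energy required: 2.882×10⁻⁴ × 3.603×10⁵ = 103.8 J.
Time: 103.8 J / 0.0401 W = 2600 s.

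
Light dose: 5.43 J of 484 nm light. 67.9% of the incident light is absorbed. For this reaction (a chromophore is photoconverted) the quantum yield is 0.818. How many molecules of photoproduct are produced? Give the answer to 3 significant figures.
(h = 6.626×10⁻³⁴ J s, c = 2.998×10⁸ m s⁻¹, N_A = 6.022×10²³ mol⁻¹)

Photon energy at 484 nm: hc/λ = (6.626×10⁻³⁴)(2.998×10⁸)/(484×10⁻⁹) = 4.104×10⁻¹⁹ J.
Photons incident: 5.43 / 4.104×10⁻¹⁹ = 1.323×10¹⁹, i.e. 1.323×10¹⁹/6.022×10²³ = 2.197×10⁻⁵ mol.
Photons absorbed: 0.679 × 2.197×10⁻⁵ = 1.492×10⁻⁵ mol.
Product: Φ × n_abs = 0.818 × 1.492×10⁻⁵ = 1.220×10⁻⁵ mol.
As a count: 1.220×10⁻⁵ × 6.022×10²³ = 7.35×10¹⁸.

7.35×10¹⁸ molecules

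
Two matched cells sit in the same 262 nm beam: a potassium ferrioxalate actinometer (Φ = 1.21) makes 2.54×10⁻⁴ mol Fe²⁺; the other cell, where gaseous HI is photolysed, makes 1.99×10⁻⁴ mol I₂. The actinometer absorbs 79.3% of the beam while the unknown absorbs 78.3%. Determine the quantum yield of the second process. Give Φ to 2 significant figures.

Φ = 0.96

Photons absorbed by the actinometer: 2.54×10⁻⁴ / 1.21 = 2.099×10⁻⁴ mol.
Incident flux: 2.099×10⁻⁴ / 0.793 = 2.647×10⁻⁴ einstein.
Absorbed by unknown: 0.783 × 2.647×10⁻⁴ = 2.073×10⁻⁴ mol.
Φ(unknown) = 1.99×10⁻⁴ / 2.073×10⁻⁴ = 0.96.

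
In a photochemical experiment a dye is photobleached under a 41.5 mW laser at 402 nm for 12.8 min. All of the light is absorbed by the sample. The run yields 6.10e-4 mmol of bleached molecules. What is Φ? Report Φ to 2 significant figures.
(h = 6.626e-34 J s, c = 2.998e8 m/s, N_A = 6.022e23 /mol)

Φ = 0.0057

Product: 6.10e-4 mmol = 6.10e-7 mol.
Photon energy at 402 nm: hc/λ = (6.626e-34)(2.998e8)/(402e-9) = 4.941e-19 J.
Energy delivered: (41.5 mW)(768 s) = 31.87 J.
Photons incident: 31.87 / 4.941e-19 = 6.450e19, i.e. 6.450e19/6.022e23 = 1.071e-4 mol.
Φ = 6.10e-7 mol / 1.071e-4 mol photons = 0.0057.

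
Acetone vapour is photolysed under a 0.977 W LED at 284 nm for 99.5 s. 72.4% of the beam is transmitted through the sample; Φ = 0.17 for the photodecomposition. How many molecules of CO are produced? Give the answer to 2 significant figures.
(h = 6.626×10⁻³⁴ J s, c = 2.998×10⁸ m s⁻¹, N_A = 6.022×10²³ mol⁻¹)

6.5×10¹⁸ molecules

Photon energy at 284 nm: hc/λ = (6.626×10⁻³⁴)(2.998×10⁸)/(284×10⁻⁹) = 6.995×10⁻¹⁹ J.
Energy delivered: (0.977 W)(99.5 s) = 97.21 J.
Photons incident: 97.21 / 6.995×10⁻¹⁹ = 1.390×10²⁰, i.e. 1.390×10²⁰/6.022×10²³ = 2.308×10⁻⁴ mol.
Fraction absorbed: 1 − 72.4/100 = 0.2760.
Photons absorbed: 0.2760 × 2.308×10⁻⁴ = 6.370×10⁻⁵ mol.
Product: Φ × n_abs = 0.17 × 6.370×10⁻⁵ = 1.083×10⁻⁵ mol.
As a count: 1.083×10⁻⁵ × 6.022×10²³ = 6.5×10¹⁸.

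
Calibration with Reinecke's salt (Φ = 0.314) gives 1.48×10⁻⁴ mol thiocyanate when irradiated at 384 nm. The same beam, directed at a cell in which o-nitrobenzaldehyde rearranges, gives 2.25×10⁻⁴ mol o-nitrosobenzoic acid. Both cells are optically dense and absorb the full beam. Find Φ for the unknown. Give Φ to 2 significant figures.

Photons absorbed by the actinometer: 1.48×10⁻⁴ / 0.314 = 4.713×10⁻⁴ mol.
Φ(unknown) = 2.25×10⁻⁴ / 4.713×10⁻⁴ = 0.48.

Φ = 0.48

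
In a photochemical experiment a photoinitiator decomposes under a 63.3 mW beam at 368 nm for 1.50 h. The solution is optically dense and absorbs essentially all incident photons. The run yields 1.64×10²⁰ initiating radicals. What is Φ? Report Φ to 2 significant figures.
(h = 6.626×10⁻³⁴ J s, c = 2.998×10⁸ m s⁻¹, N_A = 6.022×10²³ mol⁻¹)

Product: 1.64×10²⁰ / 6.022×10²³ = 2.723×10⁻⁴ mol.
Photon energy at 368 nm: hc/λ = (6.626×10⁻³⁴)(2.998×10⁸)/(368×10⁻⁹) = 5.398×10⁻¹⁹ J.
Energy delivered: (63.3 mW)(5400 s) = 341.8 J.
Photons incident: 341.8 / 5.398×10⁻¹⁹ = 6.332×10²⁰, i.e. 6.332×10²⁰/6.022×10²³ = 0.001051 mol.
Φ = 2.723×10⁻⁴ mol / 0.001051 mol photons = 0.26.

Φ = 0.26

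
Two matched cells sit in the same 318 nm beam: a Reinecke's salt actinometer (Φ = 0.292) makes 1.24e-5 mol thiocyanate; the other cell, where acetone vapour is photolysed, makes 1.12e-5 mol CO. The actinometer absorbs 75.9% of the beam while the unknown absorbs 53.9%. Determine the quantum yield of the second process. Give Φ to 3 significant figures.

Φ = 0.371

Photons absorbed by the actinometer: 1.24e-5 / 0.292 = 4.247e-5 mol.
Incident flux: 4.247e-5 / 0.759 = 5.596e-5 einstein.
Absorbed by unknown: 0.539 × 5.596e-5 = 3.016e-5 mol.
Φ(unknown) = 1.12e-5 / 3.016e-5 = 0.371.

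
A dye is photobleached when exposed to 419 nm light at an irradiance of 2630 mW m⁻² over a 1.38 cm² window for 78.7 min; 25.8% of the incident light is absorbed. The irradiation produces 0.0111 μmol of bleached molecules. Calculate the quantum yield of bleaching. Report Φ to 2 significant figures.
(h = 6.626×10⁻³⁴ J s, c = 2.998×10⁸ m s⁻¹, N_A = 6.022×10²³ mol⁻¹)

Φ = 0.0072

Product: 0.0111 μmol = 1.11×10⁻⁸ mol.
Photon energy at 419 nm: hc/λ = (6.626×10⁻³⁴)(2.998×10⁸)/(419×10⁻⁹) = 4.741×10⁻¹⁹ J.
Energy delivered: (2630 mW m⁻²)(1.38×10⁻⁴ m²)(4722 s) = 1.714 J.
Photons incident: 1.714 / 4.741×10⁻¹⁹ = 3.615×10¹⁸, i.e. 3.615×10¹⁸/6.022×10²³ = 6.003×10⁻⁶ mol.
Photons absorbed: 0.258 × 6.003×10⁻⁶ = 1.549×10⁻⁶ mol.
Φ = 1.11×10⁻⁸ mol / 1.549×10⁻⁶ mol photons = 0.0072.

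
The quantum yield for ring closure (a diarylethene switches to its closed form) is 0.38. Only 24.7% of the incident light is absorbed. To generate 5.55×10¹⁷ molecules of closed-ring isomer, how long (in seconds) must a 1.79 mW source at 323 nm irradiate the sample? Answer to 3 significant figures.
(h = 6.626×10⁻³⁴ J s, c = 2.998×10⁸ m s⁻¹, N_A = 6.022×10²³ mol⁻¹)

t ≈ 2030 s

Product: 5.55×10¹⁷ / 6.022×10²³ = 9.216×10⁻⁷ mol.
Photons that must be absorbed: 9.216×10⁻⁷ / 0.38 = 2.425×10⁻⁶ mol.
Incident photons needed: 2.425×10⁻⁶ / 0.247 = 9.818×10⁻⁶ mol.
Photon energy: hc/λ = 6.150×10⁻¹⁹ J; per mole, 3.704×10⁵ J mol⁻¹.
Energy required: 9.818×10⁻⁶ × 3.704×10⁵ = 3.637 J.
Time: 3.637 J / 0.00179 W = 2030 s.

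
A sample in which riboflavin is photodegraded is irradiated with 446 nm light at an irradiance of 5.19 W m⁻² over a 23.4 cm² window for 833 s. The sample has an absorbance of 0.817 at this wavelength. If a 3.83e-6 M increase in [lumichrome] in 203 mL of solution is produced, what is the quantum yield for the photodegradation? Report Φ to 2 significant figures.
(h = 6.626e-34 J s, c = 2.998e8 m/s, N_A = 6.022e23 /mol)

Φ = 0.024

Product: (3.83e-6 M)(0.203 L) = 7.775e-7 mol.
Photon energy at 446 nm: hc/λ = (6.626e-34)(2.998e8)/(446e-9) = 4.454e-19 J.
Energy delivered: (5.19 W m⁻²)(23.4e-4 m²)(833 s) = 10.12 J.
Photons incident: 10.12 / 4.454e-19 = 2.272e19, i.e. 2.272e19/6.022e23 = 3.773e-5 mol.
Fraction absorbed: 1 − 10^(−0.817) = 0.8476.
Photons absorbed: 0.8476 × 3.773e-5 = 3.198e-5 mol.
Φ = 7.775e-7 mol / 3.198e-5 mol photons = 0.024.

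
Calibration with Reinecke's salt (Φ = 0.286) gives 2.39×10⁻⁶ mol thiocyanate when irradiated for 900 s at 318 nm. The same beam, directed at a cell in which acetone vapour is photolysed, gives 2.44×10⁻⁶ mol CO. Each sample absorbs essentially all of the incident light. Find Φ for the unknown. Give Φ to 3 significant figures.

Φ = 0.292

Photons absorbed by the actinometer: 2.39×10⁻⁶ / 0.286 = 8.357×10⁻⁶ mol.
Φ(unknown) = 2.44×10⁻⁶ / 8.357×10⁻⁶ = 0.292.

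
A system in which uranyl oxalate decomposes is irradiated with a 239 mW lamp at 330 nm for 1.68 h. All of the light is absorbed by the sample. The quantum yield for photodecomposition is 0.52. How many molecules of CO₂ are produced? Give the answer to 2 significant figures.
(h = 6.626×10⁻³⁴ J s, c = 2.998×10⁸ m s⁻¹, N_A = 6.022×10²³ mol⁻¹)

Photon energy at 330 nm: hc/λ = (6.626×10⁻³⁴)(2.998×10⁸)/(330×10⁻⁹) = 6.020×10⁻¹⁹ J.
Energy delivered: (239 mW)(6048 s) = 1445 J.
Photons incident: 1445 / 6.020×10⁻¹⁹ = 2.400×10²¹, i.e. 2.400×10²¹/6.022×10²³ = 0.003985 mol.
Product: Φ × n_abs = 0.52 × 0.003985 = 0.002072 mol.
As a count: 0.002072 × 6.022×10²³ = 1.2×10²¹.

1.2×10²¹ molecules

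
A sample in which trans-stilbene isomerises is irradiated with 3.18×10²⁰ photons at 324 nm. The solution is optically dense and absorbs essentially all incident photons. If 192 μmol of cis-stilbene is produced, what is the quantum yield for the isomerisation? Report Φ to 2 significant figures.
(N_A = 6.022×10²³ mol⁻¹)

Φ = 0.36

Product: 192 μmol = 1.92×10⁻⁴ mol.
Moles of photons: 3.18×10²⁰ / 6.022×10²³ = 5.281×10⁻⁴ mol.
Φ = 1.92×10⁻⁴ mol / 5.281×10⁻⁴ mol photons = 0.36.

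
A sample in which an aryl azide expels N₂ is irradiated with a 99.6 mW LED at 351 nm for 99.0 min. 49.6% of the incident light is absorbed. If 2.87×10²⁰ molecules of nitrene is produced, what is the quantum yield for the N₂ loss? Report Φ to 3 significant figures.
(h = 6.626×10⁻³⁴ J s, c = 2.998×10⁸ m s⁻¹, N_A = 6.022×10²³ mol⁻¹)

Φ = 0.554

Product: 2.87×10²⁰ / 6.022×10²³ = 4.766×10⁻⁴ mol.
Photon energy at 351 nm: hc/λ = (6.626×10⁻³⁴)(2.998×10⁸)/(351×10⁻⁹) = 5.659×10⁻¹⁹ J.
Energy delivered: (99.6 mW)(5940 s) = 591.6 J.
Photons incident: 591.6 / 5.659×10⁻¹⁹ = 1.045×10²¹, i.e. 1.045×10²¹/6.022×10²³ = 0.001735 mol.
Photons absorbed: 0.496 × 0.001735 = 8.606×10⁻⁴ mol.
Φ = 4.766×10⁻⁴ mol / 8.606×10⁻⁴ mol photons = 0.554.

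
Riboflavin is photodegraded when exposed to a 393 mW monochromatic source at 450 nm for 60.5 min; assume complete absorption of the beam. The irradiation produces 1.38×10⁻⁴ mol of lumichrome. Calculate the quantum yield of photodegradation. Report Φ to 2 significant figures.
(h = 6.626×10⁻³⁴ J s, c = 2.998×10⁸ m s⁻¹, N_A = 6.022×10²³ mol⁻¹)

Φ = 0.026

Photon energy at 450 nm: hc/λ = (6.626×10⁻³⁴)(2.998×10⁸)/(450×10⁻⁹) = 4.414×10⁻¹⁹ J.
Energy delivered: (393 mW)(3630 s) = 1427 J.
Photons incident: 1427 / 4.414×10⁻¹⁹ = 3.233×10²¹, i.e. 3.233×10²¹/6.022×10²³ = 0.005369 mol.
Φ = 1.38×10⁻⁴ mol / 0.005369 mol photons = 0.026.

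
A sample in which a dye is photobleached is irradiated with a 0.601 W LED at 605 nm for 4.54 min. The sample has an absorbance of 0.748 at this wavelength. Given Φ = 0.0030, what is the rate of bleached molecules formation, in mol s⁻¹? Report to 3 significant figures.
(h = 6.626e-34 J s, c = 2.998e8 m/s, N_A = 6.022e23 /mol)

Photon energy at 605 nm: hc/λ = (6.626e-34)(2.998e8)/(605e-9) = 3.283e-19 J.
Energy delivered: (0.601 W)(272.4 s) = 163.7 J.
Photons incident: 163.7 / 3.283e-19 = 4.986e20, i.e. 4.986e20/6.022e23 = 8.280e-4 mol.
Fraction absorbed: 1 − 10^(−0.748) = 0.8214.
Photons absorbed: 0.8214 × 8.280e-4 = 6.801e-4 mol.
Product formed: 0.0030 × 6.801e-4 = 2.040e-6 mol.
Rate: 2.040e-6 / 272.4 s = 7.49e-9 mol s⁻¹.

7.49e-9 mol s⁻¹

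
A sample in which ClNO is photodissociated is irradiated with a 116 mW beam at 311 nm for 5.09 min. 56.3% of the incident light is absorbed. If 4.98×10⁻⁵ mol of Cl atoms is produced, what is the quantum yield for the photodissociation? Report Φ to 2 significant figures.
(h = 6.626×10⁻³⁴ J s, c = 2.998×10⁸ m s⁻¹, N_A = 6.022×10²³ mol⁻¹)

Photon energy at 311 nm: hc/λ = (6.626×10⁻³⁴)(2.998×10⁸)/(311×10⁻⁹) = 6.387×10⁻¹⁹ J.
Energy delivered: (116 mW)(305.4 s) = 35.43 J.
Photons incident: 35.43 / 6.387×10⁻¹⁹ = 5.547×10¹⁹, i.e. 5.547×10¹⁹/6.022×10²³ = 9.211×10⁻⁵ mol.
Photons absorbed: 0.563 × 9.211×10⁻⁵ = 5.186×10⁻⁵ mol.
Φ = 4.98×10⁻⁵ mol / 5.186×10⁻⁵ mol photons = 0.96.

Φ = 0.96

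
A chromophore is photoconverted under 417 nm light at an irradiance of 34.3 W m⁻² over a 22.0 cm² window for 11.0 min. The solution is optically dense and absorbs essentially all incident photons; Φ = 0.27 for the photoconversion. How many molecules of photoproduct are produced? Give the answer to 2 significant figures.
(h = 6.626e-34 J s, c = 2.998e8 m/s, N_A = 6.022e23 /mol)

2.8e19 molecules

Photon energy at 417 nm: hc/λ = (6.626e-34)(2.998e8)/(417e-9) = 4.764e-19 J.
Energy delivered: (34.3 W m⁻²)(22.0e-4 m²)(660 s) = 49.80 J.
Photons incident: 49.80 / 4.764e-19 = 1.045e20, i.e. 1.045e20/6.022e23 = 1.735e-4 mol.
Product: Φ × n_abs = 0.27 × 1.735e-4 = 4.685e-5 mol.
As a count: 4.685e-5 × 6.022e23 = 2.8e19.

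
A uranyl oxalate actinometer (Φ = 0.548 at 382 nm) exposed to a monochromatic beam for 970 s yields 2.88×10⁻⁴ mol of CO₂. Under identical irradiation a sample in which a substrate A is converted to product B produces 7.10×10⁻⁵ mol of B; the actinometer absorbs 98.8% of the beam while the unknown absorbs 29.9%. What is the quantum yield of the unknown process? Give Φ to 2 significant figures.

Photons absorbed by the actinometer: 2.88×10⁻⁴ / 0.548 = 5.255×10⁻⁴ mol.
Incident flux: 5.255×10⁻⁴ / 0.988 = 5.319×10⁻⁴ einstein.
Absorbed by unknown: 0.299 × 5.319×10⁻⁴ = 1.590×10⁻⁴ mol.
Φ(unknown) = 7.10×10⁻⁵ / 1.590×10⁻⁴ = 0.45.

Φ = 0.45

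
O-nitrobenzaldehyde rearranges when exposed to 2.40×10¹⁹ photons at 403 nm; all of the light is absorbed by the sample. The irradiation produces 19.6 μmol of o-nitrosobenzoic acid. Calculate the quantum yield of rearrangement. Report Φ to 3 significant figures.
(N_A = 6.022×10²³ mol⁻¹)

Product: 19.6 μmol = 1.96×10⁻⁵ mol.
Moles of photons: 2.40×10¹⁹ / 6.022×10²³ = 3.985×10⁻⁵ mol.
Φ = 1.96×10⁻⁵ mol / 3.985×10⁻⁵ mol photons = 0.492.

Φ = 0.492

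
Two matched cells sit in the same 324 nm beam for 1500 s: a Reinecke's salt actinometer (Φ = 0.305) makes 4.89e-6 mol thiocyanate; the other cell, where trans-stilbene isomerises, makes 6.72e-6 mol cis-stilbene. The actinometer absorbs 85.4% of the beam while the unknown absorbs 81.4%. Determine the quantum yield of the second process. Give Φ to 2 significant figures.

Photons absorbed by the actinometer: 4.89e-6 / 0.305 = 1.603e-5 mol.
Incident flux: 1.603e-5 / 0.854 = 1.877e-5 einstein.
Absorbed by unknown: 0.814 × 1.877e-5 = 1.528e-5 mol.
Φ(unknown) = 6.72e-6 / 1.528e-5 = 0.44.

Φ = 0.44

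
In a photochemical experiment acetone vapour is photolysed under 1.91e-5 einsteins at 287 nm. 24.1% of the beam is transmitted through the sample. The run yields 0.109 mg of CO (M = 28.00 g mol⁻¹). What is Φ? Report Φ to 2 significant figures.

Φ = 0.27

Product: 0.109 mg / 28.00 g mol⁻¹ = 3.893e-6 mol.
Fraction absorbed: 1 − 24.1/100 = 0.7590.
Photons absorbed: 0.7590 × 1.91e-5 = 1.450e-5 mol.
Φ = 3.893e-6 mol / 1.450e-5 mol photons = 0.27.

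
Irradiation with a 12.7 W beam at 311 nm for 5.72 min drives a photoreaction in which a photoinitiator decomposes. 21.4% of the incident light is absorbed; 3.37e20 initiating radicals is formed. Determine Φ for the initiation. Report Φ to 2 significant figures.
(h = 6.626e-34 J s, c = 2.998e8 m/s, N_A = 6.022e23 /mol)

Product: 3.37e20 / 6.022e23 = 5.596e-4 mol.
Photon energy at 311 nm: hc/λ = (6.626e-34)(2.998e8)/(311e-9) = 6.387e-19 J.
Energy delivered: (12.7 W)(343.2 s) = 4359 J.
Photons incident: 4359 / 6.387e-19 = 6.825e21, i.e. 6.825e21/6.022e23 = 0.01133 mol.
Photons absorbed: 0.214 × 0.01133 = 0.002425 mol.
Φ = 5.596e-4 mol / 0.002425 mol photons = 0.23.

Φ = 0.23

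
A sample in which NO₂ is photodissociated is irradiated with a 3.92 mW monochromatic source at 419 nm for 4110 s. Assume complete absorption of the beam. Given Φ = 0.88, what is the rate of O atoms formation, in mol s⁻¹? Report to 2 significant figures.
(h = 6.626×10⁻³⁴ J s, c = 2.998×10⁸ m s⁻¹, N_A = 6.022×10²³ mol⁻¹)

1.2×10⁻⁸ mol s⁻¹

Photon energy at 419 nm: hc/λ = (6.626×10⁻³⁴)(2.998×10⁸)/(419×10⁻⁹) = 4.741×10⁻¹⁹ J.
Energy delivered: (3.92 mW)(4110 s) = 16.11 J.
Photons incident: 16.11 / 4.741×10⁻¹⁹ = 3.398×10¹⁹, i.e. 3.398×10¹⁹/6.022×10²³ = 5.643×10⁻⁵ mol.
Product formed: 0.88 × 5.643×10⁻⁵ = 4.966×10⁻⁵ mol.
Rate: 4.966×10⁻⁵ / 4110 s = 1.2×10⁻⁸ mol s⁻¹.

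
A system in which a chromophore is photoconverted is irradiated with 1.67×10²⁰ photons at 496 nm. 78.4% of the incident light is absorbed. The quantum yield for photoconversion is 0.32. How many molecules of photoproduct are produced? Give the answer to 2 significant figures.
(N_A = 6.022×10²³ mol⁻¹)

Moles of photons: 1.67×10²⁰ / 6.022×10²³ = 2.773×10⁻⁴ mol.
Photons absorbed: 0.784 × 2.773×10⁻⁴ = 2.174×10⁻⁴ mol.
Product: Φ × n_abs = 0.32 × 2.174×10⁻⁴ = 6.957×10⁻⁵ mol.
As a count: 6.957×10⁻⁵ × 6.022×10²³ = 4.2×10¹⁹.

4.2×10¹⁹ molecules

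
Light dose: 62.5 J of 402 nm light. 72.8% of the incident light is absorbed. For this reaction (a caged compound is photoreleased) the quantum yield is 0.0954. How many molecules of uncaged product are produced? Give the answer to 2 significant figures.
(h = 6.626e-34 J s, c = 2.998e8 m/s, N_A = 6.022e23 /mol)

Photon energy at 402 nm: hc/λ = (6.626e-34)(2.998e8)/(402e-9) = 4.941e-19 J.
Photons incident: 62.5 / 4.941e-19 = 1.265e20, i.e. 1.265e20/6.022e23 = 2.101e-4 mol.
Photons absorbed: 0.728 × 2.101e-4 = 1.530e-4 mol.
Product: Φ × n_abs = 0.0954 × 1.530e-4 = 1.460e-5 mol.
As a count: 1.460e-5 × 6.022e23 = 8.8e18.

8.8e18 molecules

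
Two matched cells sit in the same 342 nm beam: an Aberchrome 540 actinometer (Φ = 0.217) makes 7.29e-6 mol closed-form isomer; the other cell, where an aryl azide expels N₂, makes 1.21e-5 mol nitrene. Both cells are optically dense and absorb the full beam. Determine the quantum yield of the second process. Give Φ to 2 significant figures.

Photons absorbed by the actinometer: 7.29e-6 / 0.217 = 3.359e-5 mol.
Φ(unknown) = 1.21e-5 / 3.359e-5 = 0.36.

Φ = 0.36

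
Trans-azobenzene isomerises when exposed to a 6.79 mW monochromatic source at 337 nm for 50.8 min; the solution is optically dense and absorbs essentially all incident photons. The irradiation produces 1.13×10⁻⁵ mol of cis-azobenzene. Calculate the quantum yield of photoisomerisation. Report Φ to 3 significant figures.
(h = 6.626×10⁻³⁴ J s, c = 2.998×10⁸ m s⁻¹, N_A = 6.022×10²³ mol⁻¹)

Φ = 0.194

Photon energy at 337 nm: hc/λ = (6.626×10⁻³⁴)(2.998×10⁸)/(337×10⁻⁹) = 5.895×10⁻¹⁹ J.
Energy delivered: (6.79 mW)(3048 s) = 20.70 J.
Photons incident: 20.70 / 5.895×10⁻¹⁹ = 3.511×10¹⁹, i.e. 3.511×10¹⁹/6.022×10²³ = 5.830×10⁻⁵ mol.
Φ = 1.13×10⁻⁵ mol / 5.830×10⁻⁵ mol photons = 0.194.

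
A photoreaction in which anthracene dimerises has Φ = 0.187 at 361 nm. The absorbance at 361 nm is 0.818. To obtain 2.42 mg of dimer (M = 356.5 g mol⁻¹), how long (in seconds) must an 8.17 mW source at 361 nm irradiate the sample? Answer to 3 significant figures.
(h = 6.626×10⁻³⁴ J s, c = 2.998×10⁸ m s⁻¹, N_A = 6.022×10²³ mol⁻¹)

Product: 2.42 mg / 356.5 g mol⁻¹ = 6.788×10⁻⁶ mol.
Photons that must be absorbed: 6.788×10⁻⁶ / 0.187 = 3.630×10⁻⁵ mol.
Fraction absorbed: 1 − 10^(−0.818) = 0.8479.
Incident photons needed: 3.630×10⁻⁵ / 0.8479 = 4.281×10⁻⁵ mol.
Photon energy: hc/λ = 5.503×10⁻¹⁹ J; per mole, 3.314×10⁵ J mol⁻¹.
Energy required: 4.281×10⁻⁵ × 3.314×10⁵ = 14.19 J.
Time: 14.19 J / 0.00817 W = 1740 s.

t ≈ 1740 s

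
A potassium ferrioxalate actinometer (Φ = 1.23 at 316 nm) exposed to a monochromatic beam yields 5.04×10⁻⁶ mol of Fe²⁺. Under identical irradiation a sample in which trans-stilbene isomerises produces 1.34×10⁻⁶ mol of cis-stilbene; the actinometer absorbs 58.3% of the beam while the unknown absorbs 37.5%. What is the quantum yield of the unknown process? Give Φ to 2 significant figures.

Φ = 0.51

Photons absorbed by the actinometer: 5.04×10⁻⁶ / 1.23 = 4.098×10⁻⁶ mol.
Incident flux: 4.098×10⁻⁶ / 0.583 = 7.029×10⁻⁶ einstein.
Absorbed by unknown: 0.375 × 7.029×10⁻⁶ = 2.636×10⁻⁶ mol.
Φ(unknown) = 1.34×10⁻⁶ / 2.636×10⁻⁶ = 0.51.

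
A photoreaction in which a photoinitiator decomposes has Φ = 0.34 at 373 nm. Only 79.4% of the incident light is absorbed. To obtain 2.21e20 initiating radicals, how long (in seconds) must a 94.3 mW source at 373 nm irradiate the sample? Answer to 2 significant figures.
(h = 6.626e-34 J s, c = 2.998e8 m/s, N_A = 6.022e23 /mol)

Product: 2.21e20 / 6.022e23 = 3.670e-4 mol.
Photons that must be absorbed: 3.670e-4 / 0.34 = 0.001079 mol.
Incident photons needed: 0.001079 / 0.794 = 0.001359 mol.
Photon energy: hc/λ = 5.326e-19 J; per mole, 3.207e5 J mol⁻¹.
Energy required: 0.001359 × 3.207e5 = 435.8 J.
Time: 435.8 J / 0.0943 W = 4600 s.

t ≈ 4600 s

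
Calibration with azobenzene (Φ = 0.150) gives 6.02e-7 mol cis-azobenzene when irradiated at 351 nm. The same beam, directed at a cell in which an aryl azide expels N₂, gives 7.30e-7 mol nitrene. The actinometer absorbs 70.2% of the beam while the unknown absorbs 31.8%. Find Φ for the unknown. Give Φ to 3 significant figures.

Photons absorbed by the actinometer: 6.02e-7 / 0.150 = 4.013e-6 mol.
Incident flux: 4.013e-6 / 0.702 = 5.717e-6 einstein.
Absorbed by unknown: 0.318 × 5.717e-6 = 1.818e-6 mol.
Φ(unknown) = 7.30e-7 / 1.818e-6 = 0.402.

Φ = 0.402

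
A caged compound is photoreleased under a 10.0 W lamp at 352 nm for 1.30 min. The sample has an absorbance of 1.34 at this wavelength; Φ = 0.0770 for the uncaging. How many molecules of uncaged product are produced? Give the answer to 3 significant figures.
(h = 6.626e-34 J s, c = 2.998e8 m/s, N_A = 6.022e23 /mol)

Photon energy at 352 nm: hc/λ = (6.626e-34)(2.998e8)/(352e-9) = 5.643e-19 J.
Energy delivered: (10.0 W)(78 s) = 780.0 J.
Photons incident: 780.0 / 5.643e-19 = 1.382e21, i.e. 1.382e21/6.022e23 = 0.002295 mol.
Fraction absorbed: 1 − 10^(−1.34) = 0.9543.
Photons absorbed: 0.9543 × 0.002295 = 0.002190 mol.
Product: Φ × n_abs = 0.0770 × 0.002190 = 1.686e-4 mol.
As a count: 1.686e-4 × 6.022e23 = 1.02e20.

1.02e20 molecules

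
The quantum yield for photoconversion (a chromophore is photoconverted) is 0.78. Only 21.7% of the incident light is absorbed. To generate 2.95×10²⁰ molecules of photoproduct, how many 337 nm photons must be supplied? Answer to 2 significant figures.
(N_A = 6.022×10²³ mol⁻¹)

Product: 2.95×10²⁰ / 6.022×10²³ = 4.899×10⁻⁴ mol.
Photons that must be absorbed: 4.899×10⁻⁴ / 0.78 = 6.281×10⁻⁴ mol.
Incident photons needed: 6.281×10⁻⁴ / 0.217 = 0.002894 mol.
Photon count: 0.002894 × 6.022×10²³ = 1.7×10²¹.

1.7×10²¹ photons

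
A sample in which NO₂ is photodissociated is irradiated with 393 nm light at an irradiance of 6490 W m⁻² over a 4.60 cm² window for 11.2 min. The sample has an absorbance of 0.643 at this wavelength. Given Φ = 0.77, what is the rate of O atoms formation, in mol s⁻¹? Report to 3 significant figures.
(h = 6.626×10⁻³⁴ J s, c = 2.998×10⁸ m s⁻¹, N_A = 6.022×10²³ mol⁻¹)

Photon energy at 393 nm: hc/λ = (6.626×10⁻³⁴)(2.998×10⁸)/(393×10⁻⁹) = 5.055×10⁻¹⁹ J.
Energy delivered: (6490 W m⁻²)(4.60×10⁻⁴ m²)(672 s) = 2006 J.
Photons incident: 2006 / 5.055×10⁻¹⁹ = 3.968×10²¹, i.e. 3.968×10²¹/6.022×10²³ = 0.006589 mol.
Fraction absorbed: 1 − 10^(−0.643) = 0.7725.
Photons absorbed: 0.7725 × 0.006589 = 0.005090 mol.
Product formed: 0.77 × 0.005090 = 0.003919 mol.
Rate: 0.003919 / 672 s = 5.83×10⁻⁶ mol s⁻¹.

5.83×10⁻⁶ mol s⁻¹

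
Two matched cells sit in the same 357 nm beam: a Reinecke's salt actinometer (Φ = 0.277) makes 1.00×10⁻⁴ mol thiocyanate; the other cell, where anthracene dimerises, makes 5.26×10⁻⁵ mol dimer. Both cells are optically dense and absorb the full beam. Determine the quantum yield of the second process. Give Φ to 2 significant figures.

Φ = 0.15

Photons absorbed by the actinometer: 1.00×10⁻⁴ / 0.277 = 3.610×10⁻⁴ mol.
Φ(unknown) = 5.26×10⁻⁵ / 3.610×10⁻⁴ = 0.15.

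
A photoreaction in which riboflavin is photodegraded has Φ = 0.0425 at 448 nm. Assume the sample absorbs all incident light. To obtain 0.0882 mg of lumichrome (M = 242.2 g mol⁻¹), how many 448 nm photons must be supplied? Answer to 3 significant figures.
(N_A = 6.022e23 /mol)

Product: 0.0882 mg / 242.2 g mol⁻¹ = 3.642e-7 mol.
Photons that must be absorbed: 3.642e-7 / 0.0425 = 8.569e-6 mol.
Photon count: 8.569e-6 × 6.022e23 = 5.16e18.

5.16e18 photons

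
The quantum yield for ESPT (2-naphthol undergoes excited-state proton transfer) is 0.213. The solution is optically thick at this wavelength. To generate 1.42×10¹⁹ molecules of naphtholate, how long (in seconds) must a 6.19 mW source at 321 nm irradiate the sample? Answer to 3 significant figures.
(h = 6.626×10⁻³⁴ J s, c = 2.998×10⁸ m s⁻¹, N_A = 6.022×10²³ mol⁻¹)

t ≈ 6660 s

Product: 1.42×10¹⁹ / 6.022×10²³ = 2.358×10⁻⁵ mol.
Photons that must be absorbed: 2.358×10⁻⁵ / 0.213 = 1.107×10⁻⁴ mol.
Photon energy: hc/λ = 6.188×10⁻¹⁹ J; per mole, 3.726×10⁵ J mol⁻¹.
Energy required: 1.107×10⁻⁴ × 3.726×10⁵ = 41.25 J.
Time: 41.25 J / 0.00619 W = 6660 s.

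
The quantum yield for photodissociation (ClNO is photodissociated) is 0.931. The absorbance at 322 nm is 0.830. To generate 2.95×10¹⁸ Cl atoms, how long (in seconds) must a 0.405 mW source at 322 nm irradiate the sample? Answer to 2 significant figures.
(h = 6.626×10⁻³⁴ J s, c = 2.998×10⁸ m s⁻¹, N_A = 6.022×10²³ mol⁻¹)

t ≈ 5700 s

Product: 2.95×10¹⁸ / 6.022×10²³ = 4.899×10⁻⁶ mol.
Photons that must be absorbed: 4.899×10⁻⁶ / 0.931 = 5.262×10⁻⁶ mol.
Fraction absorbed: 1 − 10^(−0.830) = 0.8521.
Incident photons needed: 5.262×10⁻⁶ / 0.8521 = 6.175×10⁻⁶ mol.
Photon energy: hc/λ = 6.169×10⁻¹⁹ J; per mole, 3.715×10⁵ J mol⁻¹.
Energy required: 6.175×10⁻⁶ × 3.715×10⁵ = 2.294 J.
Time: 2.294 J / 0.000405 W = 5700 s.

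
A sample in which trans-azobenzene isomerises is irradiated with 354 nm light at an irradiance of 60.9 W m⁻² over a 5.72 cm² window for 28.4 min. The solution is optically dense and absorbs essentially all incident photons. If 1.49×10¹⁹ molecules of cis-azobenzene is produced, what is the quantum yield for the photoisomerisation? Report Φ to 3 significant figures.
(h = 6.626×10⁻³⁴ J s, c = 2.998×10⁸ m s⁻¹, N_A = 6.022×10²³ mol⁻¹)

Φ = 0.141

Product: 1.49×10¹⁹ / 6.022×10²³ = 2.474×10⁻⁵ mol.
Photon energy at 354 nm: hc/λ = (6.626×10⁻³⁴)(2.998×10⁸)/(354×10⁻⁹) = 5.612×10⁻¹⁹ J.
Energy delivered: (60.9 W m⁻²)(5.72×10⁻⁴ m²)(1704 s) = 59.36 J.
Photons incident: 59.36 / 5.612×10⁻¹⁹ = 1.058×10²⁰, i.e. 1.058×10²⁰/6.022×10²³ = 1.757×10⁻⁴ mol.
Φ = 2.474×10⁻⁵ mol / 1.757×10⁻⁴ mol photons = 0.141.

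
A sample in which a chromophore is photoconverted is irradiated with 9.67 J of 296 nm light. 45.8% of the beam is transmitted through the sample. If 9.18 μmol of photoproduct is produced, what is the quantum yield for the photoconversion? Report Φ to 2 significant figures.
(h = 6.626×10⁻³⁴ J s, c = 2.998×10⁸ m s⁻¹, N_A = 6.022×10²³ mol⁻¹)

Φ = 0.71

Product: 9.18 μmol = 9.18×10⁻⁶ mol.
Photon energy at 296 nm: hc/λ = (6.626×10⁻³⁴)(2.998×10⁸)/(296×10⁻⁹) = 6.711×10⁻¹⁹ J.
Photons incident: 9.67 / 6.711×10⁻¹⁹ = 1.441×10¹⁹, i.e. 1.441×10¹⁹/6.022×10²³ = 2.393×10⁻⁵ mol.
Fraction absorbed: 1 − 45.8/100 = 0.5420.
Photons absorbed: 0.5420 × 2.393×10⁻⁵ = 1.297×10⁻⁵ mol.
Φ = 9.18×10⁻⁶ mol / 1.297×10⁻⁵ mol photons = 0.71.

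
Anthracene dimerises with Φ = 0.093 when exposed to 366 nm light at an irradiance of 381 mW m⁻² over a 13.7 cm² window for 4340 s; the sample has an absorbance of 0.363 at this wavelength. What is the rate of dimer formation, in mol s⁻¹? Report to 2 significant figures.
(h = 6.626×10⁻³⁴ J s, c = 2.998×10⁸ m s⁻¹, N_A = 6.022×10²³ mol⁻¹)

8.4×10⁻¹¹ mol s⁻¹

Photon energy at 366 nm: hc/λ = (6.626×10⁻³⁴)(2.998×10⁸)/(366×10⁻⁹) = 5.428×10⁻¹⁹ J.
Energy delivered: (381 mW m⁻²)(13.7×10⁻⁴ m²)(4340 s) = 2.265 J.
Photons incident: 2.265 / 5.428×10⁻¹⁹ = 4.173×10¹⁸, i.e. 4.173×10¹⁸/6.022×10²³ = 6.930×10⁻⁶ mol.
Fraction absorbed: 1 − 10^(−0.363) = 0.5665.
Photons absorbed: 0.5665 × 6.930×10⁻⁶ = 3.926×10⁻⁶ mol.
Product formed: 0.093 × 3.926×10⁻⁶ = 3.651×10⁻⁷ mol.
Rate: 3.651×10⁻⁷ / 4340 s = 8.4×10⁻¹¹ mol s⁻¹.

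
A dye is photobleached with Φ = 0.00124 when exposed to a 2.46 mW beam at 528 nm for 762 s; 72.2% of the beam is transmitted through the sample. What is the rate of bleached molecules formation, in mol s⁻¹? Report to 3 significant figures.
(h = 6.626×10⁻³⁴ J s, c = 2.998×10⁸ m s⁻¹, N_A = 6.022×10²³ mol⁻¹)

3.74×10⁻¹² mol s⁻¹

Photon energy at 528 nm: hc/λ = (6.626×10⁻³⁴)(2.998×10⁸)/(528×10⁻⁹) = 3.762×10⁻¹⁹ J.
Energy delivered: (2.46 mW)(762 s) = 1.875 J.
Photons incident: 1.875 / 3.762×10⁻¹⁹ = 4.984×10¹⁸, i.e. 4.984×10¹⁸/6.022×10²³ = 8.276×10⁻⁶ mol.
Fraction absorbed: 1 − 72.2/100 = 0.2780.
Photons absorbed: 0.2780 × 8.276×10⁻⁶ = 2.301×10⁻⁶ mol.
Product formed: 0.00124 × 2.301×10⁻⁶ = 2.853×10⁻⁹ mol.
Rate: 2.853×10⁻⁹ / 762 s = 3.74×10⁻¹² mol s⁻¹.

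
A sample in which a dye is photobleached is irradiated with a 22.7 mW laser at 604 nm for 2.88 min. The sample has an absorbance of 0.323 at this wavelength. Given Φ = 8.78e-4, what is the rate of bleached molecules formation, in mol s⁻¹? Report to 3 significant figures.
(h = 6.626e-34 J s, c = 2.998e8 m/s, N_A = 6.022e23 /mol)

5.28e-11 mol s⁻¹

Photon energy at 604 nm: hc/λ = (6.626e-34)(2.998e8)/(604e-9) = 3.289e-19 J.
Energy delivered: (22.7 mW)(172.8 s) = 3.923 J.
Photons incident: 3.923 / 3.289e-19 = 1.193e19, i.e. 1.193e19/6.022e23 = 1.981e-5 mol.
Fraction absorbed: 1 − 10^(−0.323) = 0.5247.
Photons absorbed: 0.5247 × 1.981e-5 = 1.039e-5 mol.
Product formed: 8.78e-4 × 1.039e-5 = 9.122e-9 mol.
Rate: 9.122e-9 / 172.8 s = 5.28e-11 mol s⁻¹.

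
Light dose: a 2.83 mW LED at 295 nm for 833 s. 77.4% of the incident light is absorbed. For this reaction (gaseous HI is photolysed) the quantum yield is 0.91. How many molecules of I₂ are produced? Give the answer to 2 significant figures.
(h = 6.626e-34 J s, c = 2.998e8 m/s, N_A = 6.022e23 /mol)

Photon energy at 295 nm: hc/λ = (6.626e-34)(2.998e8)/(295e-9) = 6.734e-19 J.
Energy delivered: (2.83 mW)(833 s) = 2.357 J.
Photons incident: 2.357 / 6.734e-19 = 3.500e18, i.e. 3.500e18/6.022e23 = 5.812e-6 mol.
Photons absorbed: 0.774 × 5.812e-6 = 4.498e-6 mol.
Product: Φ × n_abs = 0.91 × 4.498e-6 = 4.093e-6 mol.
As a count: 4.093e-6 × 6.022e23 = 2.5e18.

2.5e18 molecules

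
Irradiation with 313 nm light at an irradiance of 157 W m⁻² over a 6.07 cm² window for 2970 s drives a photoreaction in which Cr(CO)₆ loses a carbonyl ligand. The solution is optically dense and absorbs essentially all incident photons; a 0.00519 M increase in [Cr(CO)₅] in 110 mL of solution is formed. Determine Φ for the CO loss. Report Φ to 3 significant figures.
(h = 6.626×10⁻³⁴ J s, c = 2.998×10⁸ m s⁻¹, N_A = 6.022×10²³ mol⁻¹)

Product: (0.00519 M)(0.11 L) = 5.709×10⁻⁴ mol.
Photon energy at 313 nm: hc/λ = (6.626×10⁻³⁴)(2.998×10⁸)/(313×10⁻⁹) = 6.347×10⁻¹⁹ J.
Energy delivered: (157 W m⁻²)(6.07×10⁻⁴ m²)(2970 s) = 283.0 J.
Photons incident: 283.0 / 6.347×10⁻¹⁹ = 4.459×10²⁰, i.e. 4.459×10²⁰/6.022×10²³ = 7.405×10⁻⁴ mol.
Φ = 5.709×10⁻⁴ mol / 7.405×10⁻⁴ mol photons = 0.771.

Φ = 0.771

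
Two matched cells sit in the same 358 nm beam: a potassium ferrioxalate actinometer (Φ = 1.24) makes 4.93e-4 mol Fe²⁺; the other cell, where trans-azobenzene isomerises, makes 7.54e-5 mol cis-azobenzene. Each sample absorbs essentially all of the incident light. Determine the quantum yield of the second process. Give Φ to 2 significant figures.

Φ = 0.19

Photons absorbed by the actinometer: 4.93e-4 / 1.24 = 3.976e-4 mol.
Φ(unknown) = 7.54e-5 / 3.976e-4 = 0.19.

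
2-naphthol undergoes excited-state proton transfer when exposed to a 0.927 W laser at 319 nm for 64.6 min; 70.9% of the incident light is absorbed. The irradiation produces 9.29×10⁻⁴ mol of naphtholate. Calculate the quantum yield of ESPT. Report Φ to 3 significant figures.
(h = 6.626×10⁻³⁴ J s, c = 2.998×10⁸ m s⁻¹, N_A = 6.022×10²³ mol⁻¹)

Φ = 0.137

Photon energy at 319 nm: hc/λ = (6.626×10⁻³⁴)(2.998×10⁸)/(319×10⁻⁹) = 6.227×10⁻¹⁹ J.
Energy delivered: (0.927 W)(3876 s) = 3593 J.
Photons incident: 3593 / 6.227×10⁻¹⁹ = 5.770×10²¹, i.e. 5.770×10²¹/6.022×10²³ = 0.009582 mol.
Photons absorbed: 0.709 × 0.009582 = 0.006794 mol.
Φ = 9.29×10⁻⁴ mol / 0.006794 mol photons = 0.137.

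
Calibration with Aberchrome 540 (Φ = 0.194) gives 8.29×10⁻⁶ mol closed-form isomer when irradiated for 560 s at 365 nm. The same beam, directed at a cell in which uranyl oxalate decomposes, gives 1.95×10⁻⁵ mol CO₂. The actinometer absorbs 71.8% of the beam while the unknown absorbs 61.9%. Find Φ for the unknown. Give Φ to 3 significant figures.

Φ = 0.529

Photons absorbed by the actinometer: 8.29×10⁻⁶ / 0.194 = 4.273×10⁻⁵ mol.
Incident flux: 4.273×10⁻⁵ / 0.718 = 5.951×10⁻⁵ einstein.
Absorbed by unknown: 0.619 × 5.951×10⁻⁵ = 3.684×10⁻⁵ mol.
Φ(unknown) = 1.95×10⁻⁵ / 3.684×10⁻⁵ = 0.529.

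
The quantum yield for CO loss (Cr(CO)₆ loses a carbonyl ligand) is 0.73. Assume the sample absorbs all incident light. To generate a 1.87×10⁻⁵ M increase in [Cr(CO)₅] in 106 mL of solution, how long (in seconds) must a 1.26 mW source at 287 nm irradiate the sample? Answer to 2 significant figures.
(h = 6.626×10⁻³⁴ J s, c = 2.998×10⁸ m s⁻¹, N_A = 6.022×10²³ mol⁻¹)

t ≈ 900 s

Product: (1.87×10⁻⁵ M)(0.106 L) = 1.982×10⁻⁶ mol.
Photons that must be absorbed: 1.982×10⁻⁶ / 0.73 = 2.715×10⁻⁶ mol.
Photon energy: hc/λ = 6.922×10⁻¹⁹ J; per mole, 4.168×10⁵ J mol⁻¹.
Energy required: 2.715×10⁻⁶ × 4.168×10⁵ = 1.132 J.
Time: 1.132 J / 0.00126 W = 900 s.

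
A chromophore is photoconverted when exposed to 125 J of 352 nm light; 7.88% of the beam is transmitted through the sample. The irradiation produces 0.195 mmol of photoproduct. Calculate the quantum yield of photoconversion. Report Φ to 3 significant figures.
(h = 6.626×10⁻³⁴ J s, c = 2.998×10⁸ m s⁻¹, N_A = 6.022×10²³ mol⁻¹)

Φ = 0.576

Product: 0.195 mmol = 1.95×10⁻⁴ mol.
Photon energy at 352 nm: hc/λ = (6.626×10⁻³⁴)(2.998×10⁸)/(352×10⁻⁹) = 5.643×10⁻¹⁹ J.
Photons incident: 125 / 5.643×10⁻¹⁹ = 2.215×10²⁰, i.e. 2.215×10²⁰/6.022×10²³ = 3.678×10⁻⁴ mol.
Fraction absorbed: 1 − 7.88/100 = 0.9212.
Photons absorbed: 0.9212 × 3.678×10⁻⁴ = 3.388×10⁻⁴ mol.
Φ = 1.95×10⁻⁴ mol / 3.388×10⁻⁴ mol photons = 0.576.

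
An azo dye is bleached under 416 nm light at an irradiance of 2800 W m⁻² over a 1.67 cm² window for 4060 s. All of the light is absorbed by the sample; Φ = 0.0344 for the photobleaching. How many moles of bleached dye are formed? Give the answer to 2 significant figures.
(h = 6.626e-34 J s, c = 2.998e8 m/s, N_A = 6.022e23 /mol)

Photon energy at 416 nm: hc/λ = (6.626e-34)(2.998e8)/(416e-9) = 4.775e-19 J.
Energy delivered: (2800 W m⁻²)(1.67e-4 m²)(4060 s) = 1898 J.
Photons incident: 1898 / 4.775e-19 = 3.975e21, i.e. 3.975e21/6.022e23 = 0.006601 mol.
Product: Φ × n_abs = 0.0344 × 0.006601 = 2.271e-4 mol.

2.3e-4 mol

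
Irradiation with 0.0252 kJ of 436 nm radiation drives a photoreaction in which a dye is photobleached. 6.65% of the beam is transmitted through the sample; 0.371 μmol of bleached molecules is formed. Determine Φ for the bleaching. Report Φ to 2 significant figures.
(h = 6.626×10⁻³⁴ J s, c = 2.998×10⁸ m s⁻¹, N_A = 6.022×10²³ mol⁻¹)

Φ = 0.0043

Product: 0.371 μmol = 3.71×10⁻⁷ mol.
Photon energy at 436 nm: hc/λ = (6.626×10⁻³⁴)(2.998×10⁸)/(436×10⁻⁹) = 4.556×10⁻¹⁹ J.
Incident energy: 0.0252 kJ = 25.2 J.
Photons incident: 25.2 / 4.556×10⁻¹⁹ = 5.531×10¹⁹, i.e. 5.531×10¹⁹/6.022×10²³ = 9.185×10⁻⁵ mol.
Fraction absorbed: 1 − 6.65/100 = 0.9335.
Photons absorbed: 0.9335 × 9.185×10⁻⁵ = 8.574×10⁻⁵ mol.
Φ = 3.71×10⁻⁷ mol / 8.574×10⁻⁵ mol photons = 0.0043.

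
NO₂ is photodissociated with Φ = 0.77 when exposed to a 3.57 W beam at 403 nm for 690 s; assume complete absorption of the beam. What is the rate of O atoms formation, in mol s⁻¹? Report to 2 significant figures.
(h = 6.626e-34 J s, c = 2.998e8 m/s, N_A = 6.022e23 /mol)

9.3e-6 mol s⁻¹

Photon energy at 403 nm: hc/λ = (6.626e-34)(2.998e8)/(403e-9) = 4.929e-19 J.
Energy delivered: (3.57 W)(690 s) = 2463 J.
Photons incident: 2463 / 4.929e-19 = 4.997e21, i.e. 4.997e21/6.022e23 = 0.008298 mol.
Product formed: 0.77 × 0.008298 = 0.006389 mol.
Rate: 0.006389 / 690 s = 9.3e-6 mol s⁻¹.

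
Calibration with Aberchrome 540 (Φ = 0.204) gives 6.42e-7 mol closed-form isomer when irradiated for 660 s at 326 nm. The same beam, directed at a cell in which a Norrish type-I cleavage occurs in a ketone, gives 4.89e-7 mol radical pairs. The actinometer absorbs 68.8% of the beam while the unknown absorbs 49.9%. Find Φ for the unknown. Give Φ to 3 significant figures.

Photons absorbed by the actinometer: 6.42e-7 / 0.204 = 3.147e-6 mol.
Incident flux: 3.147e-6 / 0.688 = 4.574e-6 einstein.
Absorbed by unknown: 0.499 × 4.574e-6 = 2.282e-6 mol.
Φ(unknown) = 4.89e-7 / 2.282e-6 = 0.214.

Φ = 0.214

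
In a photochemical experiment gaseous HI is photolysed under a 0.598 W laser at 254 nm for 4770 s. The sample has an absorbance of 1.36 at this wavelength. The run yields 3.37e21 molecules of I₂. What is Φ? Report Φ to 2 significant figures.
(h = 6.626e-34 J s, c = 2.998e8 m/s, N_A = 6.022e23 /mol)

Product: 3.37e21 / 6.022e23 = 0.005596 mol.
Photon energy at 254 nm: hc/λ = (6.626e-34)(2.998e8)/(254e-9) = 7.821e-19 J.
Energy delivered: (0.598 W)(4770 s) = 2852 J.
Photons incident: 2852 / 7.821e-19 = 3.647e21, i.e. 3.647e21/6.022e23 = 0.006056 mol.
Fraction absorbed: 1 − 10^(−1.36) = 0.9563.
Photons absorbed: 0.9563 × 0.006056 = 0.005791 mol.
Φ = 0.005596 mol / 0.005791 mol photons = 0.97.

Φ = 0.97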